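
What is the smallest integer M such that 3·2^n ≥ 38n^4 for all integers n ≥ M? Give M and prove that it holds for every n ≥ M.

M = 22

At n = 21: 6291456 < 7390278, so the inequality fails and M ≥ 22. We prove 3·2^n ≥ 38n^4 for all n ≥ 22.
Base case (n = 22): 3·2^n = 12582912 and 38n^4 = 8901728, so 12582912 ≥ 8901728.
Suppose the result is true for n = m, so 3·2^m ≥ 38m^4.
Then 3·2^(m + 1) = 2·(3·2^m) ≥ 2·(38m^4).
Also, for m ≥ 22 we have 2·(38m^4) ≥ 38(m+1)^4, since 2 ≥ (1 + 1/m)^4 for all m ≥ 22.
Combining, 3·2^(m + 1) ≥ 38(m+1)^4.
Hence, by induction on n, the claim holds for every n ≥ 22.
Hence the smallest such M is 22.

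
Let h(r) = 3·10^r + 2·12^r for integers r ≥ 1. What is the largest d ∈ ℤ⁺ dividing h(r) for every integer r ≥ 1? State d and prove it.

Computing the first values: h(1) = 54 and h(2) = 588; gcd(54, 588) = 6, so d ≤ 6.
We prove 6 | 3·10^r + 2·12^r for all r ≥ 1 by induction on r.
For the base case r = 1: h(1) = 54 = 6·(9), so 6 | h(1).
Inductive step: assume the claim holds for r = k, i.e. 6 | h(k). Then
h(k+1) − 12·h(k) = (3·10^(k+1) + 2·12^(k+1)) − 12·(3·10^k + 2·12^k) = (3)·10^k·(10 − 12) = (-6)·10^k. Since 6 | h(k) by the inductive hypothesis, 6 | 12·h(k); and 6 | -6 since -6 = 6·-1. Therefore 6 | h(k+1).
This completes the induction.
Therefore the largest such d is 6.

d = 6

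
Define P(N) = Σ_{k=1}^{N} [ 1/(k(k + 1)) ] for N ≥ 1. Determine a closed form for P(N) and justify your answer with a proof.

We claim P(N) = N/(N + 1) for all N ≥ 1.
When N = 1: P(1) = 1/2, and the closed form gives 1/2. They agree.
Inductive step: assume the claim holds for N = k, so P(k) = k/(k + 1).
Then P(k+1) = P(k) + (1/((k + 1)(k + 2))) = (k/(k + 1)) + (1/((k + 1)(k + 2))).
Simplifying, P(k+1) = (k + 1)/(k + 2) = (k+1)/((k+1) + 1),
which is the closed form with N = k+1.
By induction, the statement is established for all N ≥ 1.

P(N) = N/(N + 1)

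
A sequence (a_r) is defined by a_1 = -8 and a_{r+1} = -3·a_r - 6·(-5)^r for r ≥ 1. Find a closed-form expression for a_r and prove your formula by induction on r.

a_r = 7(-3)^(r - 1) + 3(-5)^r

Computing the first terms: a_1 = -8, a_2 = 54, a_3 = -312. This suggests a_r = 7(-3)^(r - 1) + 3(-5)^r.
Base case (r = 1): the formula gives -8 = -8 = a_1.
Inductive step: suppose the statement holds for some m ≥ 1, so a_m = 7(-3)^(m - 1) + 3(-5)^m.
Then a_{m+1} = -3·a_m - 6·(-5)^m = -3·(7(-3)^(m - 1) + 3(-5)^m) - 6·(-5)^m = 7(-3)^m + 3(-5)^(m + 1) = 7(-3)^((m+1) - 1) + 3(-5)^(m+1),
which is the claimed formula at r = m+1.
Hence, by induction on r, the claim holds for every r ≥ 1.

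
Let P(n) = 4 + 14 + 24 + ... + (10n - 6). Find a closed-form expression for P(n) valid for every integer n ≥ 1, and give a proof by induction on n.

P(n) = n(5n - 1)

We claim P(n) = n(5n - 1) for all n ≥ 1.
Base step (n = 1): P(1) = 4, and the closed form gives 4. They agree.
Inductive step: suppose the statement holds for some p ≥ 1, so P(p) = p(5p - 1).
Then P(p+1) = P(p) + (10p + 4) = (p(5p - 1)) + (10p + 4).
Simplifying, P(p+1) = (p + 1)(5p + 4) = (p+1)(5(p+1) - 1),
which is the closed form with n = p+1.
By induction, the statement is established for all n ≥ 1.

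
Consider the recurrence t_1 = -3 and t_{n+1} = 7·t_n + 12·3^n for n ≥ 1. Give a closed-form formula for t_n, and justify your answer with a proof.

Computing the first terms: t_1 = -3, t_2 = 15, t_3 = 213. This suggests t_n = -3^(n + 1) + 6·7^(n - 1).
When n = 1: the formula gives -3 = -3 = t_1.
For the inductive step, assume it holds for an arbitrary p ≥ 1, so t_p = -3^(p + 1) + 6·7^(p - 1).
Then t_{p+1} = 7·t_p + 12·3^p = 7·(-3^(p + 1) + 6·7^(p - 1)) + 12·3^p = -3^(p + 2) + 6·7^p = -3^((p+1) + 1) + 6·7^((p+1) - 1),
which is the claimed formula at n = p+1.
By the principle of mathematical induction, the result holds for all n ≥ 1.

t_n = -3^(n + 1) + 6·7^(n - 1)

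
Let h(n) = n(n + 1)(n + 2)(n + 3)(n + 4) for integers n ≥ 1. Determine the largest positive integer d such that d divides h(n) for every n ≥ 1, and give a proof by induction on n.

Computing the first values: h(1) = 120 and h(2) = 720; gcd(120, 720) = 120, so d ≤ 120.
We prove 120 | n(n + 1)(n + 2)(n + 3)(n + 4) for all n ≥ 1 by induction on n.
Base case (n = 1): h(1) = 120 = 120·(1), so 120 | h(1).
For the inductive step, assume it holds for an arbitrary r ≥ 1, i.e. 120 | h(r). Then
h(r+1) − h(r) = (r+1)·(r+2)·(r+3)·(r+4)·(r+5) − r·(r+1)·(r+2)·(r+3)·(r+4) = (r+1)·(r+2)·(r+3)·(r+4)·[(r+5) − r] = 5·(r+1)·(r+2)·(r+3)·(r+4). The product of 4 consecutive integers is divisible by (4)! = 24, so h(r+1) − h(r) is divisible by 5·24 = 120. By the inductive hypothesis 120 | h(r), hence 120 | h(r+1).
By the principle of mathematical induction, the result holds for all n ≥ 1.
Therefore the largest such d is 120.

d = 120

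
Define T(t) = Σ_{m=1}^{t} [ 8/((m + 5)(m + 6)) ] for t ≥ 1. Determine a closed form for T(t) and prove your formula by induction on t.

T(t) = 4t/(3(t + 6))

We claim T(t) = 4t/(3(t + 6)) for all t ≥ 1.
Base step (t = 1): T(1) = 4/21, and the closed form gives 4/21. They agree.
Inductive step: assume the claim holds for t = m, so T(m) = 4m/(3(m + 6)).
Then T(m+1) = T(m) + (8/((m + 6)(m + 7))) = (4m/(3(m + 6))) + (8/((m + 6)(m + 7))).
Simplifying, T(m+1) = 4(m + 1)/(3(m + 7)) = 4(m+1)/(3((m+1) + 6)),
which is the closed form with t = m+1.
By induction, the statement is established for all t ≥ 1.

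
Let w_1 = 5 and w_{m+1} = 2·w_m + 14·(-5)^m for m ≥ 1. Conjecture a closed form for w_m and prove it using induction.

Computing the first terms: w_1 = 5, w_2 = -60, w_3 = 230. This suggests w_m = -2(-5)^m - 5·2^(m - 1).
When m = 1: the formula gives 5 = 5 = w_1.
Inductive step: suppose the statement holds for some r ≥ 1, so w_r = -2(-5)^r - 5·2^(r - 1).
Then w_{r+1} = 2·w_r + 14·(-5)^r = 2·(-2(-5)^r - 5·2^(r - 1)) + 14·(-5)^r = -2(-5)^(r + 1) - 5·2^r = -2(-5)^(r+1) - 5·2^((r+1) - 1),
which is the claimed formula at m = r+1.
By induction, the statement is established for all m ≥ 1.

w_m = -2(-5)^m - 5·2^(m - 1)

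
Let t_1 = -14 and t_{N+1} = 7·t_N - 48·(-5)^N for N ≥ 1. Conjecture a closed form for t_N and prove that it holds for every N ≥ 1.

Computing the first terms: t_1 = -14, t_2 = 142, t_3 = -206. This suggests t_N = 4(-5)^N + 6·7^(N - 1).
For the base case N = 1: the formula gives -14 = -14 = t_1.
Inductive step: suppose the statement holds for some j ≥ 1, so t_j = 4(-5)^j + 6·7^(j - 1).
Then t_{j+1} = 7·t_j - 48·(-5)^j = 7·(4(-5)^j + 6·7^(j - 1)) - 48·(-5)^j = 4(-5)^(j + 1) + 6·7^j = 4(-5)^(j+1) + 6·7^((j+1) - 1),
which is the claimed formula at N = j+1.
Hence, by induction on N, the claim holds for every N ≥ 1.

t_N = 4(-5)^N + 6·7^(N - 1)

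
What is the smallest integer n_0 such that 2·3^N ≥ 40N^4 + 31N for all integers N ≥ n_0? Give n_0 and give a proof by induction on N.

n_0 = 12

At N = 11: 354294 < 585981, so the inequality fails and n_0 ≥ 12. We prove 2·3^N ≥ 40N^4 + 31N for all N ≥ 12.
Base step (N = 12): 2·3^N = 1062882 and 40N^4 + 31N = 829812, so 1062882 ≥ 829812.
Inductive step: suppose the statement holds for some k ≥ 12, so 2·3^k ≥ 40k^4 + 31k.
Then 2·3^(k + 1) = 3·(2·3^k) ≥ 3·(40k^4 + 31k).
Also, for k ≥ 12 we have 3·(40k^4 + 31k) ≥ 40(k+1)^4 + 31(k+1), since 3·(40k^4 + 31k) − (40(k+1)^4 + 31(k+1)) = 80k^4 - 160k^3 - 240k^2 - 98k - 71, which is nonnegative for all k ≥ 12.
Combining, 2·3^(k + 1) ≥ 40(k+1)^4 + 31(k+1).
This completes the induction.
Hence the smallest such n_0 is 12.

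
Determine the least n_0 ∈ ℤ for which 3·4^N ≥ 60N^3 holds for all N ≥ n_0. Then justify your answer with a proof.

At N = 6: 12288 < 12960, so the inequality fails and n_0 ≥ 7. We prove 3·4^N ≥ 60N^3 for all N ≥ 7.
Base case (N = 7): 3·4^N = 49152 and 60N^3 = 20580, so 49152 ≥ 20580.
Inductive step: assume the claim holds for N = j, so 3·4^j ≥ 60j^3.
Then 3·4^(j + 1) = 4·(3·4^j) ≥ 4·(60j^3).
Also, for j ≥ 7 we have 4·(60j^3) ≥ 60(j+1)^3, since 4 ≥ (1 + 1/j)^3 for all j ≥ 7.
Combining, 3·4^(j + 1) ≥ 60(j+1)^3.
By induction, the statement is established for all N ≥ 7.
Hence the smallest such n_0 is 7.

n_0 = 7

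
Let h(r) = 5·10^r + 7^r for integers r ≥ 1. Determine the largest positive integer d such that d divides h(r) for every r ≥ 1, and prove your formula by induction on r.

Computing the first values: h(1) = 57 and h(2) = 549; gcd(57, 549) = 3, so d ≤ 3.
We prove 3 | 5·10^r + 7^r for all r ≥ 1 by induction on r.
Base case (r = 1): h(1) = 57 = 3·(19), so 3 | h(1).
Inductive step: suppose the statement holds for some m ≥ 1, i.e. 3 | h(m). Then
h(m+1) − 10·h(m) = (5·10^(m+1) + 7^(m+1)) − 10·(5·10^m + 7^m) = (1)·7^m·(7 − 10) = (-3)·7^m. Since 3 | h(m) by the inductive hypothesis, 3 | 10·h(m); and 3 | -3 since -3 = 3·-1. Therefore 3 | h(m+1).
By induction, the statement is established for all r ≥ 1.
Therefore the largest such d is 3.

d = 3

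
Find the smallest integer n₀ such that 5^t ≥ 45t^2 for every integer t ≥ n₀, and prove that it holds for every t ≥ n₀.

At t = 4: 625 < 720, so the inequality fails and n₀ ≥ 5. We prove 5^t ≥ 45t^2 for all t ≥ 5.
Base step (t = 5): 5^t = 3125 and 45t^2 = 1125, so 3125 ≥ 1125.
For the inductive step, assume it holds for an arbitrary j ≥ 5, so 5^j ≥ 45j^2.
Then 5^(j + 1) = 5·(5^j) ≥ 5·(45j^2).
Also, for j ≥ 5 we have 5·(45j^2) ≥ 45(j+1)^2, since 5 ≥ (1 + 1/j)^2 for all j ≥ 5.
Combining, 5^(j + 1) ≥ 45(j+1)^2.
This completes the induction.
Hence the smallest such n₀ is 5.

n₀ = 5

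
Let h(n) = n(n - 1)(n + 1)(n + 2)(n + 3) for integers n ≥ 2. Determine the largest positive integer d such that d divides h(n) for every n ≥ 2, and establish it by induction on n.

d = 120

Computing the first values: h(2) = 120 and h(3) = 720; gcd(120, 720) = 120, so d ≤ 120.
We prove 120 | n(n - 1)(n + 1)(n + 2)(n + 3) for all n ≥ 2 by induction on n.
When n = 2: h(2) = 120 = 120·(1), so 120 | h(2).
For the inductive step, assume it holds for an arbitrary k ≥ 2, i.e. 120 | h(k). Then
h(k+1) − h(k) = k·(k+1)·(k+2)·(k+3)·(k+4) − (k-1)·k·(k+1)·(k+2)·(k+3) = k·(k+1)·(k+2)·(k+3)·[(k+4) − (k-1)] = 5·k·(k+1)·(k+2)·(k+3). The product of 4 consecutive integers is divisible by (4)! = 24, so h(k+1) − h(k) is divisible by 5·24 = 120. By the inductive hypothesis 120 | h(k), hence 120 | h(k+1).
This completes the induction.
Therefore the largest such d is 120.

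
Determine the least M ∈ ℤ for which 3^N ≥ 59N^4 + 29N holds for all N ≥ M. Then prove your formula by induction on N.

M = 14

At N = 13: 1594323 < 1685476, so the inequality fails and M ≥ 14. We prove 3^N ≥ 59N^4 + 29N for all N ≥ 14.
Base step (N = 14): 3^N = 4782969 and 59N^4 + 29N = 2266950, so 4782969 ≥ 2266950.
Inductive step: assume the claim holds for N = i, so 3^i ≥ 59i^4 + 29i.
Then 3^(i + 1) = 3·(3^i) ≥ 3·(59i^4 + 29i).
Also, for i ≥ 14 we have 3·(59i^4 + 29i) ≥ 59(i+1)^4 + 29(i+1), since 3·(59i^4 + 29i) − (59(i+1)^4 + 29(i+1)) = 118i^4 - 236i^3 - 354i^2 - 178i - 88, which is nonnegative for all i ≥ 14.
Combining, 3^(i + 1) ≥ 59(i+1)^4 + 29(i+1).
Hence, by induction on N, the claim holds for every N ≥ 14.
Hence the smallest such M is 14.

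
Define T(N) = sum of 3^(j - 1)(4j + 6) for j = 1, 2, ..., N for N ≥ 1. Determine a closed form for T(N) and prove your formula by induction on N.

We claim T(N) = 2·3^N(N + 1) - 2 for all N ≥ 1.
Base case (N = 1): T(1) = 10, and the closed form gives 10. They agree.
Inductive step: assume the claim holds for N = j, so T(j) = 2·3^j(j + 1) - 2.
Then T(j+1) = T(j) + (3^j(4j + 10)) = (2·3^j(j + 1) - 2) + (3^j(4j + 10)).
Simplifying, T(j+1) = 6·3^j·j + 12·3^j - 2 = 2·3^(j+1)((j+1) + 1) - 2,
which is the closed form with N = j+1.
This completes the induction.

T(N) = 2·3^N(N + 1) - 2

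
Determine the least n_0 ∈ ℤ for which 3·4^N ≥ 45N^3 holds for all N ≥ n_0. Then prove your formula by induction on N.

At N = 5: 3072 < 5625, so the inequality fails and n_0 ≥ 6. We prove 3·4^N ≥ 45N^3 for all N ≥ 6.
When N = 6: 3·4^N = 12288 and 45N^3 = 9720, so 12288 ≥ 9720.
Inductive step: suppose the statement holds for some m ≥ 6, so 3·4^m ≥ 45m^3.
Then 3·4^(m + 1) = 4·(3·4^m) ≥ 4·(45m^3).
Also, for m ≥ 6 we have 4·(45m^3) ≥ 45(m+1)^3, since 4 ≥ (1 + 1/m)^3 for all m ≥ 6.
Combining, 3·4^(m + 1) ≥ 45(m+1)^3.
This completes the induction.
Hence the smallest such n_0 is 6.

n_0 = 6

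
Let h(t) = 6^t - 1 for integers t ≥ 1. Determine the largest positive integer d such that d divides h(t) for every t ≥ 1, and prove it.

Computing the first values: h(1) = 5 and h(2) = 35; gcd(5, 35) = 5, so d ≤ 5.
We prove 5 | 6^t - 1 for all t ≥ 1 by induction on t.
When t = 1: h(1) = 5 = 5·(1), so 5 | h(1).
Inductive step: assume the claim holds for t = r, i.e. 5 | h(r). Then
6^{r+1} − 1^{r+1} = 6·6^r − 1·1^r = 6·(6^r − 1^r) + (5)·1^r. The first term is divisible by 5 by the inductive hypothesis, and the second term (5)·1^r is divisible by 5 since 5 | 5. Hence 5 | h(r+1).
Hence, by induction on t, the claim holds for every t ≥ 1.
Therefore the largest such d is 5.

d = 5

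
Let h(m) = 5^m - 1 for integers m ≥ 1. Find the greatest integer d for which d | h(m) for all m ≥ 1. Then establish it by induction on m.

Computing the first values: h(1) = 4 and h(2) = 24; gcd(4, 24) = 4, so d ≤ 4.
We prove 4 | 5^m - 1 for all m ≥ 1 by induction on m.
Base case (m = 1): h(1) = 4 = 4·(1), so 4 | h(1).
Inductive step: assume the claim holds for m = p, i.e. 4 | h(p). Then
5^{p+1} − 1^{p+1} = 5·5^p − 1·1^p = 5·(5^p − 1^p) + (4)·1^p. The first term is divisible by 4 by the inductive hypothesis, and the second term (4)·1^p is divisible by 4 since 4 | 4. Hence 4 | h(p+1).
Hence, by induction on m, the claim holds for every m ≥ 1.
Therefore the largest such d is 4.

d = 4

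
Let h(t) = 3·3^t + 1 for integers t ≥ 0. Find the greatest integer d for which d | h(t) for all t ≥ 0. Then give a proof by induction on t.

Computing the first values: h(0) = 4 and h(1) = 10; gcd(4, 10) = 2, so d ≤ 2.
We prove 2 | 3·3^t + 1 for all t ≥ 0 by induction on t.
Base step (t = 0): h(0) = 4 = 2·(2), so 2 | h(0).
Inductive step: assume the claim holds for t = j, i.e. 2 | h(j). Then
h(j+1) = 3·3^(j+1) + 1 = 3·(3·3^j + 1) - 2 = 3·h(j) - 2. The first term is divisible by 2 by the inductive hypothesis, and -2 is divisible by 2. Hence 2 | h(j+1).
This completes the induction.
Therefore the largest such d is 2.

d = 2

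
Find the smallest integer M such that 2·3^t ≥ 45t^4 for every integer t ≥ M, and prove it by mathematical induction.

M = 12

At t = 11: 354294 < 658845, so the inequality fails and M ≥ 12. We prove 2·3^t ≥ 45t^4 for all t ≥ 12.
Base step (t = 12): 2·3^t = 1062882 and 45t^4 = 933120, so 1062882 ≥ 933120.
Inductive step: assume the claim holds for t = r, so 2·3^r ≥ 45r^4.
Then 2·3^(r + 1) = 3·(2·3^r) ≥ 3·(45r^4).
Also, for r ≥ 12 we have 3·(45r^4) ≥ 45(r+1)^4, since 3 ≥ (1 + 1/r)^4 for all r ≥ 12.
Combining, 2·3^(r + 1) ≥ 45(r+1)^4.
By the principle of mathematical induction, the result holds for all t ≥ 12.
Hence the smallest such M is 12.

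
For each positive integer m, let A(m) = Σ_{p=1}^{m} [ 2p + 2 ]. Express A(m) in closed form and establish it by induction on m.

We claim A(m) = m(m + 3) for all m ≥ 1.
For the base case m = 1: A(1) = 4, and the closed form gives 4. They agree.
Inductive step: assume the claim holds for m = p, so A(p) = p(p + 3).
Then A(p+1) = A(p) + (2p + 4) = (p(p + 3)) + (2p + 4).
Simplifying, A(p+1) = (p + 1)(p + 4) = (p+1)((p+1) + 3),
which is the closed form with m = p+1.
By induction, the statement is established for all m ≥ 1.

A(m) = m(m + 3)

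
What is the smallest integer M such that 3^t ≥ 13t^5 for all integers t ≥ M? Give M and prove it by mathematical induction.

M = 15

At t = 14: 4782969 < 6991712, so the inequality fails and M ≥ 15. We prove 3^t ≥ 13t^5 for all t ≥ 15.
Base step (t = 15): 3^t = 14348907 and 13t^5 = 9871875, so 14348907 ≥ 9871875.
For the inductive step, assume it holds for an arbitrary r ≥ 15, so 3^r ≥ 13r^5.
Then 3^(r + 1) = 3·(3^r) ≥ 3·(13r^5).
Also, for r ≥ 15 we have 3·(13r^5) ≥ 13(r+1)^5, since 3 ≥ (1 + 1/r)^5 for all r ≥ 15.
Combining, 3^(r + 1) ≥ 13(r+1)^5.
By induction, the statement is established for all t ≥ 15.
Hence the smallest such M is 15.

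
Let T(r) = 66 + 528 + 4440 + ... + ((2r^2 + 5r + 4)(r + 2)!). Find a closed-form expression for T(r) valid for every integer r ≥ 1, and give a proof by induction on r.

T(r) = (2r + 1)(r + 3)! - 6

We claim T(r) = (2r + 1)(r + 3)! - 6 for all r ≥ 1.
For the base case r = 1: T(1) = 66, and the closed form gives 66. They agree.
Inductive step: suppose the statement holds for some i ≥ 1, so T(i) = (2i + 1)(i + 3)! - 6.
Then T(i+1) = T(i) + ((2i^2 + 9i + 11)(i + 3)!) = ((2i + 1)(i + 3)! - 6) + ((2i^2 + 9i + 11)(i + 3)!).
Simplifying, T(i+1) = (2(i+1) + 1)((i+1) + 3)! - 6,
which is the closed form with r = i+1.
By the principle of mathematical induction, the result holds for all r ≥ 1.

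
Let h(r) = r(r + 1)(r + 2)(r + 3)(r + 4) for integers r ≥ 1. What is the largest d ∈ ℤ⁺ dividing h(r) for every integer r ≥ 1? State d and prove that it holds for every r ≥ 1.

Computing the first values: h(1) = 120 and h(2) = 720; gcd(120, 720) = 120, so d ≤ 120.
We prove 120 | r(r + 1)(r + 2)(r + 3)(r + 4) for all r ≥ 1 by induction on r.
Base step (r = 1): h(1) = 120 = 120·(1), so 120 | h(1).
Inductive step: assume the claim holds for r = p, i.e. 120 | h(p). Then
h(p+1) − h(p) = (p+1)·(p+2)·(p+3)·(p+4)·(p+5) − p·(p+1)·(p+2)·(p+3)·(p+4) = (p+1)·(p+2)·(p+3)·(p+4)·[(p+5) − p] = 5·(p+1)·(p+2)·(p+3)·(p+4). The product of 4 consecutive integers is divisible by (4)! = 24, so h(p+1) − h(p) is divisible by 5·24 = 120. By the inductive hypothesis 120 | h(p), hence 120 | h(p+1).
This completes the induction.
Therefore the largest such d is 120.

d = 120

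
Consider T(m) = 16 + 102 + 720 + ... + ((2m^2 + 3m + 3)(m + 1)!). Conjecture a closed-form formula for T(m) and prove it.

T(m) = (2m + 1)(m + 2)! - 2

We claim T(m) = (2m + 1)(m + 2)! - 2 for all m ≥ 1.
Base step (m = 1): T(1) = 16, and the closed form gives 16. They agree.
For the inductive step, assume it holds for an arbitrary k ≥ 1, so T(k) = (2k + 1)(k + 2)! - 2.
Then T(k+1) = T(k) + ((2k^2 + 7k + 8)(k + 2)!) = ((2k + 1)(k + 2)! - 2) + ((2k^2 + 7k + 8)(k + 2)!).
Simplifying, T(k+1) = (2(k+1) + 1)((k+1) + 2)! - 2,
which is the closed form with m = k+1.
By induction, the statement is established for all m ≥ 1.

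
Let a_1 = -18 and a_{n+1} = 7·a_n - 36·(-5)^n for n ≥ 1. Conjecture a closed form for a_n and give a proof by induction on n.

Computing the first terms: a_1 = -18, a_2 = 54, a_3 = -522. This suggests a_n = 3(-5)^n - 3·7^(n - 1).
When n = 1: the formula gives -18 = -18 = a_1.
Inductive step: suppose the statement holds for some j ≥ 1, so a_j = 3(-5)^j - 3·7^(j - 1).
Then a_{j+1} = 7·a_j - 36·(-5)^j = 7·(3(-5)^j - 3·7^(j - 1)) - 36·(-5)^j = 3(-5)^(j + 1) - 3·7^j = 3(-5)^(j+1) - 3·7^((j+1) - 1),
which is the claimed formula at n = j+1.
Hence, by induction on n, the claim holds for every n ≥ 1.

a_n = 3(-5)^n - 3·7^(n - 1)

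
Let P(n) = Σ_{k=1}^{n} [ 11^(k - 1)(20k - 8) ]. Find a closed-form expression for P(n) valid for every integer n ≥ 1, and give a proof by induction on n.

P(n) = 11^n(2n - 1) + 1

We claim P(n) = 11^n(2n - 1) + 1 for all n ≥ 1.
When n = 1: P(1) = 12, and the closed form gives 12. They agree.
Suppose the result is true for n = k, so P(k) = 11^k(2k - 1) + 1.
Then P(k+1) = P(k) + (11^k(20k + 12)) = (11^k(2k - 1) + 1) + (11^k(20k + 12)).
Simplifying, P(k+1) = 22·11^k·k + 11·11^k + 1 = 11^(k+1)(2(k+1) - 1) + 1,
which is the closed form with n = k+1.
By induction, the statement is established for all n ≥ 1.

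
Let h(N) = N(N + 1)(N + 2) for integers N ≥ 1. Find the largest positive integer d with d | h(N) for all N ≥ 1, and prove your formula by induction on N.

Computing the first values: h(1) = 6 and h(2) = 24; gcd(6, 24) = 6, so d ≤ 6.
We prove 6 | N(N + 1)(N + 2) for all N ≥ 1 by induction on N.
For the base case N = 1: h(1) = 6 = 6·(1), so 6 | h(1).
Inductive step: assume the claim holds for N = k, i.e. 6 | h(k). Then
h(k+1) − h(k) = (k+1)·(k+2)·(k+3) − k·(k+1)·(k+2) = (k+1)·(k+2)·[(k+3) − k] = 3·(k+1)·(k+2). The product of 2 consecutive integers is divisible by (2)! = 2, so h(k+1) − h(k) is divisible by 3·2 = 6. By the inductive hypothesis 6 | h(k), hence 6 | h(k+1).
By the principle of mathematical induction, the result holds for all N ≥ 1.
Therefore the largest such d is 6.

d = 6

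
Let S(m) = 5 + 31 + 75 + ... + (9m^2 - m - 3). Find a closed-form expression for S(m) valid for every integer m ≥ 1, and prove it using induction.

S(m) = m(3m^2 + 4m - 2)

We claim S(m) = m(3m^2 + 4m - 2) for all m ≥ 1.
Base case (m = 1): S(1) = 5, and the closed form gives 5. They agree.
Suppose the result is true for m = p, so S(p) = p(3p^2 + 4p - 2).
Then S(p+1) = S(p) + (-p + 9(p + 1)^2 - 4) = (p(3p^2 + 4p - 2)) + (-p + 9(p + 1)^2 - 4).
Simplifying, S(p+1) = (p + 1)(3p^2 + 10p + 5) = (p+1)(3(p+1)^2 + 4(p+1) - 2),
which is the closed form with m = p+1.
Hence, by induction on m, the claim holds for every m ≥ 1.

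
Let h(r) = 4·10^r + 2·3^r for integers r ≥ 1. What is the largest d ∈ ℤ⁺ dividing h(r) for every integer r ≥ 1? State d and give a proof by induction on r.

d = 2

Computing the first values: h(1) = 46 and h(2) = 418; gcd(46, 418) = 2, so d ≤ 2.
We prove 2 | 4·10^r + 2·3^r for all r ≥ 1 by induction on r.
When r = 1: h(1) = 46 = 2·(23), so 2 | h(1).
Suppose the result is true for r = j, i.e. 2 | h(j). Then
h(j+1) − 10·h(j) = (4·10^(j+1) + 2·3^(j+1)) − 10·(4·10^j + 2·3^j) = (2)·3^j·(3 − 10) = (-14)·3^j. Since 2 | h(j) by the inductive hypothesis, 2 | 10·h(j); and 2 | -14 since -14 = 2·-7. Therefore 2 | h(j+1).
By induction, the statement is established for all r ≥ 1.
Therefore the largest such d is 2.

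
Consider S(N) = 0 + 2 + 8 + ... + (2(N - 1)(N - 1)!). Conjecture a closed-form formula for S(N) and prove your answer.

S(N) = 2N! - 2

We claim S(N) = 2N! - 2 for all N ≥ 1.
Base step (N = 1): S(1) = 0, and the closed form gives 0. They agree.
Suppose the result is true for N = r, so S(r) = 2r! - 2.
Then S(r+1) = S(r) + (2r·r!) = (2r! - 2) + (2r·r!).
Simplifying, S(r+1) = 2(r+1)! - 2,
which is the closed form with N = r+1.
By induction, the statement is established for all N ≥ 1.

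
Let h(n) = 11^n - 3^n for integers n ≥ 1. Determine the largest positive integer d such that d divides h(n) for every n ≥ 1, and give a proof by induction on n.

d = 8

Computing the first values: h(1) = 8 and h(2) = 112; gcd(8, 112) = 8, so d ≤ 8.
We prove 8 | 11^n - 3^n for all n ≥ 1 by induction on n.
Base case (n = 1): h(1) = 8 = 8·(1), so 8 | h(1).
Suppose the result is true for n = m, i.e. 8 | h(m). Then
11^{m+1} − 3^{m+1} = 11·11^m − 3·3^m = 11·(11^m − 3^m) + (8)·3^m. The first term is divisible by 8 by the inductive hypothesis, and the second term (8)·3^m is divisible by 8 since 8 | 8. Hence 8 | h(m+1).
This completes the induction.
Therefore the largest such d is 8.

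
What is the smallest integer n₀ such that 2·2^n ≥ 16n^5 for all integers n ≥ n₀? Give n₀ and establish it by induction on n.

n₀ = 27

At n = 26: 134217728 < 190102016, so the inequality fails and n₀ ≥ 27. We prove 2·2^n ≥ 16n^5 for all n ≥ 27.
When n = 27: 2·2^n = 268435456 and 16n^5 = 229582512, so 268435456 ≥ 229582512.
For the inductive step, assume it holds for an arbitrary j ≥ 27, so 2·2^j ≥ 16j^5.
Then 2·2^(j + 1) = 2·(2·2^j) ≥ 2·(16j^5).
Also, for j ≥ 27 we have 2·(16j^5) ≥ 16(j+1)^5, since 2 ≥ (1 + 1/j)^5 for all j ≥ 27.
Combining, 2·2^(j + 1) ≥ 16(j+1)^5.
Hence, by induction on n, the claim holds for every n ≥ 27.
Hence the smallest such n₀ is 27.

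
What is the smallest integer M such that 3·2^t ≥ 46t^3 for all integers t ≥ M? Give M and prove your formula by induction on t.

At t = 15: 98304 < 155250, so the inequality fails and M ≥ 16. We prove 3·2^t ≥ 46t^3 for all t ≥ 16.
Base case (t = 16): 3·2^t = 196608 and 46t^3 = 188416, so 196608 ≥ 188416.
Inductive step: suppose the statement holds for some k ≥ 16, so 3·2^k ≥ 46k^3.
Then 3·2^(k + 1) = 2·(3·2^k) ≥ 2·(46k^3).
Also, for k ≥ 16 we have 2·(46k^3) ≥ 46(k+1)^3, since 2 ≥ (1 + 1/k)^3 for all k ≥ 16.
Combining, 3·2^(k + 1) ≥ 46(k+1)^3.
By induction, the statement is established for all t ≥ 16.
Hence the smallest such M is 16.

M = 16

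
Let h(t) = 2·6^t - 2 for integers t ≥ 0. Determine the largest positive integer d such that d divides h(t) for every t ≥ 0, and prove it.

d = 10

Computing the first values: h(0) = 0 and h(1) = 10; gcd(0, 10) = 10, so d ≤ 10.
We prove 10 | 2·6^t - 2 for all t ≥ 0 by induction on t.
When t = 0: h(0) = 0 = 10·(0), so 10 | h(0).
Inductive step: suppose the statement holds for some m ≥ 0, i.e. 10 | h(m). Then
h(m+1) = 2·6^(m+1) - 2 = 6·(2·6^m - 2) + 10 = 6·h(m) + 10. The first term is divisible by 10 by the inductive hypothesis, and 10 is divisible by 10. Hence 10 | h(m+1).
Hence, by induction on t, the claim holds for every t ≥ 0.
Therefore the largest such d is 10.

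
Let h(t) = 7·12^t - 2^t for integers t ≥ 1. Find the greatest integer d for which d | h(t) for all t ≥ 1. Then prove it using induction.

d = 2

Computing the first values: h(1) = 82 and h(2) = 1004; gcd(82, 1004) = 2, so d ≤ 2.
We prove 2 | 7·12^t - 2^t for all t ≥ 1 by induction on t.
When t = 1: h(1) = 82 = 2·(41), so 2 | h(1).
Inductive step: suppose the statement holds for some k ≥ 1, i.e. 2 | h(k). Then
h(k+1) − 12·h(k) = (7·12^(k+1) - 2^(k+1)) − 12·(7·12^k - 2^k) = (-1)·2^k·(2 − 12) = (10)·2^k. Since 2 | h(k) by the inductive hypothesis, 2 | 12·h(k); and 2 | 10 since 10 = 2·5. Therefore 2 | h(k+1).
This completes the induction.
Therefore the largest such d is 2.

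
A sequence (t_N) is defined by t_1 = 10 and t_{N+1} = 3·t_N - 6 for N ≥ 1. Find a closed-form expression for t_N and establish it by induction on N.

Computing the first terms: t_1 = 10, t_2 = 24, t_3 = 66. This suggests t_N = 7·3^(N - 1) + 3.
For the base case N = 1: the formula gives 10 = 10 = t_1.
Inductive step: suppose the statement holds for some p ≥ 1, so t_p = 7·3^(p - 1) + 3.
Then t_{p+1} = 3·t_p - 6 = 3·(7·3^(p - 1) + 3) - 6 = 7·3^p + 3 = 7·3^((p+1) - 1) + 3,
which is the claimed formula at N = p+1.
By induction, the statement is established for all N ≥ 1.

t_N = 7·3^(N - 1) + 3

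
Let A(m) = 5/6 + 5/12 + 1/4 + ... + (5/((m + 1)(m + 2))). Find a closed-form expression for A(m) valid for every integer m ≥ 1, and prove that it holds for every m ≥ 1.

A(m) = 5m/(2(m + 2))

We claim A(m) = 5m/(2(m + 2)) for all m ≥ 1.
For the base case m = 1: A(1) = 5/6, and the closed form gives 5/6. They agree.
Inductive step: assume the claim holds for m = j, so A(j) = 5j/(2(j + 2)).
Then A(j+1) = A(j) + (5/((j + 2)(j + 3))) = (5j/(2(j + 2))) + (5/((j + 2)(j + 3))).
Simplifying, A(j+1) = 5(j + 1)/(2(j + 3)) = 5(j+1)/(2((j+1) + 2)),
which is the closed form with m = j+1.
By the principle of mathematical induction, the result holds for all m ≥ 1.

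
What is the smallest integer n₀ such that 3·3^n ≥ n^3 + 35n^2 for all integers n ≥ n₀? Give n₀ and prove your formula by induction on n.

n₀ = 6

At n = 5: 729 < 1000, so the inequality fails and n₀ ≥ 6. We prove 3·3^n ≥ n^3 + 35n^2 for all n ≥ 6.
When n = 6: 3·3^n = 2187 and n^3 + 35n^2 = 1476, so 2187 ≥ 1476.
Inductive step: assume the claim holds for n = k, so 3·3^k ≥ k^3 + 35k^2.
Then 3·3^(k + 1) = 3·(3·3^k) ≥ 3·(k^3 + 35k^2).
Also, for k ≥ 6 we have 3·(k^3 + 35k^2) ≥ (k+1)^3 + 35(k+1)^2, since 3·(k^3 + 35k^2) − ((k+1)^3 + 35(k+1)^2) = 2k^3 + 67k^2 - 73k - 36, which is nonnegative for all k ≥ 6.
Combining, 3·3^(k + 1) ≥ (k+1)^3 + 35(k+1)^2.
Hence, by induction on n, the claim holds for every n ≥ 6.
Hence the smallest such n₀ is 6.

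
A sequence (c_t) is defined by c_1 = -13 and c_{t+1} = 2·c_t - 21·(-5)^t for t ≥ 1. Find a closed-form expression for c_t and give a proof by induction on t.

Computing the first terms: c_1 = -13, c_2 = 79, c_3 = -367. This suggests c_t = 3(-5)^t + 2^t.
Base step (t = 1): the formula gives -13 = -13 = c_1.
Suppose the result is true for t = i, so c_i = 3(-5)^i + 2^i.
Then c_{i+1} = 2·c_i - 21·(-5)^i = 2·(3(-5)^i + 2^i) - 21·(-5)^i = 3(-5)^(i + 1) + 2^(i + 1),
which is the claimed formula at t = i+1.
By the principle of mathematical induction, the result holds for all t ≥ 1.

c_t = 3(-5)^t + 2^t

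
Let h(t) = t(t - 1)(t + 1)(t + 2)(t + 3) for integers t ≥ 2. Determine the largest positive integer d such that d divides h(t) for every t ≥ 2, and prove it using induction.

d = 120

Computing the first values: h(2) = 120 and h(3) = 720; gcd(120, 720) = 120, so d ≤ 120.
We prove 120 | t(t - 1)(t + 1)(t + 2)(t + 3) for all t ≥ 2 by induction on t.
When t = 2: h(2) = 120 = 120·(1), so 120 | h(2).
Suppose the result is true for t = j, i.e. 120 | h(j). Then
h(j+1) − h(j) = j·(j+1)·(j+2)·(j+3)·(j+4) − (j-1)·j·(j+1)·(j+2)·(j+3) = j·(j+1)·(j+2)·(j+3)·[(j+4) − (j-1)] = 5·j·(j+1)·(j+2)·(j+3). The product of 4 consecutive integers is divisible by (4)! = 24, so h(j+1) − h(j) is divisible by 5·24 = 120. By the inductive hypothesis 120 | h(j), hence 120 | h(j+1).
Hence, by induction on t, the claim holds for every t ≥ 2.
Therefore the largest such d is 120.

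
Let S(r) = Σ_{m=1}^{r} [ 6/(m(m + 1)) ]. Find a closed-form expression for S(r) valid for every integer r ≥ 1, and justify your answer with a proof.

We claim S(r) = 6r/(r + 1) for all r ≥ 1.
Base case (r = 1): S(1) = 3, and the closed form gives 3. They agree.
Inductive step: assume the claim holds for r = m, so S(m) = 6m/(m + 1).
Then S(m+1) = S(m) + (6/((m + 1)(m + 2))) = (6m/(m + 1)) + (6/((m + 1)(m + 2))).
Simplifying, S(m+1) = 6(m + 1)/(m + 2) = 6(m+1)/((m+1) + 1),
which is the closed form with r = m+1.
Hence, by induction on r, the claim holds for every r ≥ 1.

S(r) = 6r/(r + 1)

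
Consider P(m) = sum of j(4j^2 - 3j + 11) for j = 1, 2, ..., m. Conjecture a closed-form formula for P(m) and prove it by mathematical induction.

P(m) = m(m + 1)(m^2 + 5)

We claim P(m) = m(m + 1)(m^2 + 5) for all m ≥ 1.
When m = 1: P(1) = 12, and the closed form gives 12. They agree.
Suppose the result is true for m = j, so P(j) = j(j^3 + j^2 + 5j + 5).
Then P(j+1) = P(j) + ((j + 1)(-3j + 4(j + 1)^2 + 8)) = (j(j^3 + j^2 + 5j + 5)) + ((j + 1)(-3j + 4(j + 1)^2 + 8)).
Simplifying, P(j+1) = (j + 1)(j + 2)(j^2 + 2j + 6) = (j+1)((j+1) + 1)((j+1)^2 + 5),
which is the closed form with m = j+1.
This completes the induction.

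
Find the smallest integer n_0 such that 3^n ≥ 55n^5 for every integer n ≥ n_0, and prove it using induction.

n_0 = 17

At n = 16: 43046721 < 57671680, so the inequality fails and n_0 ≥ 17. We prove 3^n ≥ 55n^5 for all n ≥ 17.
When n = 17: 3^n = 129140163 and 55n^5 = 78092135, so 129140163 ≥ 78092135.
Inductive step: suppose the statement holds for some k ≥ 17, so 3^k ≥ 55k^5.
Then 3^(k + 1) = 3·(3^k) ≥ 3·(55k^5).
Also, for k ≥ 17 we have 3·(55k^5) ≥ 55(k+1)^5, since 3 ≥ (1 + 1/k)^5 for all k ≥ 17.
Combining, 3^(k + 1) ≥ 55(k+1)^5.
By induction, the statement is established for all n ≥ 17.
Hence the smallest such n_0 is 17.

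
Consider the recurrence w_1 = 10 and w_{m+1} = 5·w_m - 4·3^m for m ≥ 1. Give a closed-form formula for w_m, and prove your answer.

Computing the first terms: w_1 = 10, w_2 = 38, w_3 = 154. This suggests w_m = 2·3^m + 4·5^(m - 1).
For the base case m = 1: the formula gives 10 = 10 = w_1.
Inductive step: assume the claim holds for m = k, so w_k = 2·3^k + 4·5^(k - 1).
Then w_{k+1} = 5·w_k - 4·3^k = 5·(2·3^k + 4·5^(k - 1)) - 4·3^k = 2·3^(k + 1) + 4·5^k = 2·3^(k+1) + 4·5^((k+1) - 1),
which is the claimed formula at m = k+1.
By the principle of mathematical induction, the result holds for all m ≥ 1.

w_m = 2·3^m + 4·5^(m - 1)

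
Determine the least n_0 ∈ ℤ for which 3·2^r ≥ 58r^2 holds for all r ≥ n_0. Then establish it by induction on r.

n_0 = 12

At r = 11: 6144 < 7018, so the inequality fails and n_0 ≥ 12. We prove 3·2^r ≥ 58r^2 for all r ≥ 12.
For the base case r = 12: 3·2^r = 12288 and 58r^2 = 8352, so 12288 ≥ 8352.
Inductive step: suppose the statement holds for some m ≥ 12, so 3·2^m ≥ 58m^2.
Then 3·2^(m + 1) = 2·(3·2^m) ≥ 2·(58m^2).
Also, for m ≥ 12 we have 2·(58m^2) ≥ 58(m+1)^2, since 2 ≥ (1 + 1/m)^2 for all m ≥ 12.
Combining, 3·2^(m + 1) ≥ 58(m+1)^2.
Hence, by induction on r, the claim holds for every r ≥ 12.
Hence the smallest such n_0 is 12.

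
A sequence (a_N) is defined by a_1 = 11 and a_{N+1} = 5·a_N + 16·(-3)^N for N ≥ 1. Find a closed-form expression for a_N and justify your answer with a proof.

Computing the first terms: a_1 = 11, a_2 = 7, a_3 = 179. This suggests a_N = -2(-3)^N + 5^N.
For the base case N = 1: the formula gives 11 = 11 = a_1.
Inductive step: suppose the statement holds for some i ≥ 1, so a_i = -2(-3)^i + 5^i.
Then a_{i+1} = 5·a_i + 16·(-3)^i = 5·(-2(-3)^i + 5^i) + 16·(-3)^i = -2(-3)^(i + 1) + 5^(i + 1),
which is the claimed formula at N = i+1.
Hence, by induction on N, the claim holds for every N ≥ 1.

a_N = -2(-3)^N + 5^N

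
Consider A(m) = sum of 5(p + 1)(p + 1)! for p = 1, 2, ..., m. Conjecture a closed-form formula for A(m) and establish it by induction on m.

We claim A(m) = 5(m + 2)! - 10 for all m ≥ 1.
For the base case m = 1: A(1) = 20, and the closed form gives 20. They agree.
Inductive step: assume the claim holds for m = p, so A(p) = 5(p + 2)! - 10.
Then A(p+1) = A(p) + (5(p + 2)(p + 2)!) = (5(p + 2)! - 10) + (5(p + 2)(p + 2)!).
Simplifying, A(p+1) = 5((p+1) + 2)! - 10,
which is the closed form with m = p+1.
By induction, the statement is established for all m ≥ 1.

A(m) = 5(m + 2)! - 10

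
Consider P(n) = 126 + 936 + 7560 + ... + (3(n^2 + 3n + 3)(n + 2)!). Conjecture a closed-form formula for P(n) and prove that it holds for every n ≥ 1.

P(n) = (3n + 3)(n + 3)! - 18

We claim P(n) = (3n + 3)(n + 3)! - 18 for all n ≥ 1.
When n = 1: P(1) = 126, and the closed form gives 126. They agree.
Inductive step: suppose the statement holds for some r ≥ 1, so P(r) = (3r + 3)(r + 3)! - 18.
Then P(r+1) = P(r) + (3(r^2 + 5r + 7)(r + 3)!) = ((3r + 3)(r + 3)! - 18) + (3(r^2 + 5r + 7)(r + 3)!).
Simplifying, P(r+1) = (3(r+1) + 3)((r+1) + 3)! - 18,
which is the closed form with n = r+1.
By induction, the statement is established for all n ≥ 1.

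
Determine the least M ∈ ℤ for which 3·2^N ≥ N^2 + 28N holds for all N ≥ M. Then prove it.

At N = 6: 192 < 204, so the inequality fails and M ≥ 7. We prove 3·2^N ≥ N^2 + 28N for all N ≥ 7.
When N = 7: 3·2^N = 384 and N^2 + 28N = 245, so 384 ≥ 245.
Inductive step: suppose the statement holds for some k ≥ 7, so 3·2^k ≥ k^2 + 28k.
Then 3·2^(k + 1) = 2·(3·2^k) ≥ 2·(k^2 + 28k).
Also, for k ≥ 7 we have 2·(k^2 + 28k) ≥ (k+1)^2 + 28(k+1), since 2·(k^2 + 28k) − ((k+1)^2 + 28(k+1)) = k^2 + 26k - 29, which is nonnegative for all k ≥ 7.
Combining, 3·2^(k + 1) ≥ (k+1)^2 + 28(k+1).
This completes the induction.
Hence the smallest such M is 7.

M = 7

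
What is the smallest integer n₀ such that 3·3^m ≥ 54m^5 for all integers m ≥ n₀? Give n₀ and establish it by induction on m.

n₀ = 15

At m = 14: 14348907 < 29042496, so the inequality fails and n₀ ≥ 15. We prove 3·3^m ≥ 54m^5 for all m ≥ 15.
Base case (m = 15): 3·3^m = 43046721 and 54m^5 = 41006250, so 43046721 ≥ 41006250.
Suppose the result is true for m = k, so 3·3^k ≥ 54k^5.
Then 3·3^(k + 1) = 3·(3·3^k) ≥ 3·(54k^5).
Also, for k ≥ 15 we have 3·(54k^5) ≥ 54(k+1)^5, since 3 ≥ (1 + 1/k)^5 for all k ≥ 15.
Combining, 3·3^(k + 1) ≥ 54(k+1)^5.
By the principle of mathematical induction, the result holds for all m ≥ 15.
Hence the smallest such n₀ is 15.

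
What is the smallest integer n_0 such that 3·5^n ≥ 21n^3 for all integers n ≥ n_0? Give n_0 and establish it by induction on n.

At n = 3: 375 < 567, so the inequality fails and n_0 ≥ 4. We prove 3·5^n ≥ 21n^3 for all n ≥ 4.
Base case (n = 4): 3·5^n = 1875 and 21n^3 = 1344, so 1875 ≥ 1344.
Inductive step: suppose the statement holds for some r ≥ 4, so 3·5^r ≥ 21r^3.
Then 3·5^(r + 1) = 5·(3·5^r) ≥ 5·(21r^3).
Also, for r ≥ 4 we have 5·(21r^3) ≥ 21(r+1)^3, since 5 ≥ (1 + 1/r)^3 for all r ≥ 4.
Combining, 3·5^(r + 1) ≥ 21(r+1)^3.
By induction, the statement is established for all n ≥ 4.
Hence the smallest such n_0 is 4.

n_0 = 4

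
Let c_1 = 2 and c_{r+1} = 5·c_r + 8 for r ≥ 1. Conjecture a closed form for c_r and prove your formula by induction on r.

c_r = 4·5^(r - 1) - 2

Computing the first terms: c_1 = 2, c_2 = 18, c_3 = 98. This suggests c_r = 4·5^(r - 1) - 2.
For the base case r = 1: the formula gives 2 = 2 = c_1.
For the inductive step, assume it holds for an arbitrary j ≥ 1, so c_j = 4·5^(j - 1) - 2.
Then c_{j+1} = 5·c_j + 8 = 5·(4·5^(j - 1) - 2) + 8 = 4·5^j - 2 = 4·5^((j+1) - 1) - 2,
which is the claimed formula at r = j+1.
By induction, the statement is established for all r ≥ 1.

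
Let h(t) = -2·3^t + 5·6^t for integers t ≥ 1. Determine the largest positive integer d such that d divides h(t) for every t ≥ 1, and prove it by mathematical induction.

Computing the first values: h(1) = 24 and h(2) = 162; gcd(24, 162) = 6, so d ≤ 6.
We prove 6 | -2·3^t + 5·6^t for all t ≥ 1 by induction on t.
Base case (t = 1): h(1) = 24 = 6·(4), so 6 | h(1).
Suppose the result is true for t = p, i.e. 6 | h(p). Then
h(p+1) − 6·h(p) = (-2·3^(p+1) + 5·6^(p+1)) − 6·(-2·3^p + 5·6^p) = (-2)·3^p·(3 − 6) = (6)·3^p. Since 6 | h(p) by the inductive hypothesis, 6 | 6·h(p); and 6 | 6 since 6 = 6·1. Therefore 6 | h(p+1).
This completes the induction.
Therefore the largest such d is 6.

d = 6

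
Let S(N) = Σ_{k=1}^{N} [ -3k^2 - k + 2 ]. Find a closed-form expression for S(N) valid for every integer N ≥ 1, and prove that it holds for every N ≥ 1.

We claim S(N) = -N(N^2 + 2N - 1) for all N ≥ 1.
Base step (N = 1): S(1) = -2, and the closed form gives -2. They agree.
Suppose the result is true for N = k, so S(k) = k(-k^2 - 2k + 1).
Then S(k+1) = S(k) + (-k - 3(k + 1)^2 + 1) = (k(-k^2 - 2k + 1)) + (-k - 3(k + 1)^2 + 1).
Simplifying, S(k+1) = -(k + 1)(k^2 + 4k + 2) = -(k+1)((k+1)^2 + 2(k+1) - 1),
which is the closed form with N = k+1.
This completes the induction.

S(N) = -N(N^2 + 2N - 1)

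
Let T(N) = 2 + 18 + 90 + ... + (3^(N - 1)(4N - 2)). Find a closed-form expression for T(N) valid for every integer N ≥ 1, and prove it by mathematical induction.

We claim T(N) = 2·3^N(N - 1) + 2 for all N ≥ 1.
Base step (N = 1): T(1) = 2, and the closed form gives 2. They agree.
Inductive step: assume the claim holds for N = r, so T(r) = 2·3^r(r - 1) + 2.
Then T(r+1) = T(r) + (3^r(4r + 2)) = (2·3^r(r - 1) + 2) + (3^r(4r + 2)).
Simplifying, T(r+1) = 6·3^r·r + 2 = 2·3^(r+1)((r+1) - 1) + 2,
which is the closed form with N = r+1.
By the principle of mathematical induction, the result holds for all N ≥ 1.

T(N) = 2·3^N(N - 1) + 2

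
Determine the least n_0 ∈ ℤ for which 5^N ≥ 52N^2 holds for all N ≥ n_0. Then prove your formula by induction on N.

n_0 = 5

At N = 4: 625 < 832, so the inequality fails and n_0 ≥ 5. We prove 5^N ≥ 52N^2 for all N ≥ 5.
Base step (N = 5): 5^N = 3125 and 52N^2 = 1300, so 3125 ≥ 1300.
For the inductive step, assume it holds for an arbitrary i ≥ 5, so 5^i ≥ 52i^2.
Then 5^(i + 1) = 5·(5^i) ≥ 5·(52i^2).
Also, for i ≥ 5 we have 5·(52i^2) ≥ 52(i+1)^2, since 5 ≥ (1 + 1/i)^2 for all i ≥ 5.
Combining, 5^(i + 1) ≥ 52(i+1)^2.
By the principle of mathematical induction, the result holds for all N ≥ 5.
Hence the smallest such n_0 is 5.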